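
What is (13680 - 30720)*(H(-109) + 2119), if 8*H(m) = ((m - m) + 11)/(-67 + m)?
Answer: -288861015/8 ≈ -3.6108e+7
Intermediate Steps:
H(m) = 11/(8*(-67 + m)) (H(m) = (((m - m) + 11)/(-67 + m))/8 = ((0 + 11)/(-67 + m))/8 = (11/(-67 + m))/8 = 11/(8*(-67 + m)))
(13680 - 30720)*(H(-109) + 2119) = (13680 - 30720)*(11/(8*(-67 - 109)) + 2119) = -17040*((11/8)/(-176) + 2119) = -17040*((11/8)*(-1/176) + 2119) = -17040*(-1/128 + 2119) = -17040*271231/128 = -288861015/8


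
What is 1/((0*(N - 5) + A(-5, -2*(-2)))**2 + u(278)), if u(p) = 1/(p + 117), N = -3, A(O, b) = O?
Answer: 395/9876 ≈ 0.039996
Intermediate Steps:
u(p) = 1/(117 + p)
1/((0*(N - 5) + A(-5, -2*(-2)))**2 + u(278)) = 1/((0*(-3 - 5) - 5)**2 + 1/(117 + 278)) = 1/((0*(-8) - 5)**2 + 1/395) = 1/((0 - 5)**2 + 1/395) = 1/((-5)**2 + 1/395) = 1/(25 + 1/395) = 1/(9876/395) = 395/9876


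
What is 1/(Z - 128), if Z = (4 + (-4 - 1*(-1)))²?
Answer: -1/127 ≈ -0.0078740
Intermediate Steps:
Z = 1 (Z = (4 + (-4 + 1))² = (4 - 3)² = 1² = 1)
1/(Z - 128) = 1/(1 - 128) = 1/(-127) = -1/127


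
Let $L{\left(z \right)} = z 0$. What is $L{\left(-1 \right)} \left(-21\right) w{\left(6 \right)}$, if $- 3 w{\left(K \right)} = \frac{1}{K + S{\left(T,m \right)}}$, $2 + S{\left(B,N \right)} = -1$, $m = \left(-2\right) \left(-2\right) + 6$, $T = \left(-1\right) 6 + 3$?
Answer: $0$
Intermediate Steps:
$T = -3$ ($T = -6 + 3 = -3$)
$m = 10$ ($m = 4 + 6 = 10$)
$S{\left(B,N \right)} = -3$ ($S{\left(B,N \right)} = -2 - 1 = -3$)
$w{\left(K \right)} = - \frac{1}{3 \left(-3 + K\right)}$ ($w{\left(K \right)} = - \frac{1}{3 \left(K - 3\right)} = - \frac{1}{3 \left(-3 + K\right)}$)
$L{\left(z \right)} = 0$
$L{\left(-1 \right)} \left(-21\right) w{\left(6 \right)} = 0 \left(-21\right) \left(- \frac{1}{-9 + 3 \cdot 6}\right) = 0 \left(- \frac{1}{-9 + 18}\right) = 0 \left(- \frac{1}{9}\right) = 0$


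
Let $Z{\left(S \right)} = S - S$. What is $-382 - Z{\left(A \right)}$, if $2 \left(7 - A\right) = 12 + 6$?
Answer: $-382$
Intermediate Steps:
$A = -2$ ($A = 7 - \frac{12 + 6}{2} = 7 - 9 = -2$)
$Z{\left(S \right)} = 0$
$-382 - Z{\left(A \right)} = -382 - 0 = -382 + 0 = -382$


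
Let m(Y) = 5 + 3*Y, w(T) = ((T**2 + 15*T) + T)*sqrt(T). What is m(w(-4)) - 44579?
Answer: -44574 - 288*I ≈ -44574.0 - 288.0*I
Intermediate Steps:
w(T) = sqrt(T)*(T**2 + 16*T) (w(T) = (T**2 + 16*T)*sqrt(T) = sqrt(T)*(T**2 + 16*T))
m(w(-4)) - 44579 = (5 + 3*((-4)**(3/2)*(16 - 4))) - 44579 = (5 + 3*(-8*I*12)) - 44579 = (5 + 3*(-96*I)) - 44579 = (5 - 288*I) - 44579 = -44574 - 288*I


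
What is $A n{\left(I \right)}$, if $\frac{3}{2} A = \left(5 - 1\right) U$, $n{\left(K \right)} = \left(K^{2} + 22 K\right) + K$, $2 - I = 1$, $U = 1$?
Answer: $64$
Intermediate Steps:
$I = 1$ ($I = 2 - 1 = 1$)
$n{\left(K \right)} = K^{2} + 23 K$
$A = \frac{8}{3}$ ($A = \frac{2 \left(5 - 1\right) 1}{3} = \frac{2 \cdot 4 \cdot 1}{3} = \frac{2}{3} \cdot 4 = \frac{8}{3} \approx 2.6667$)
$A n{\left(I \right)} = \frac{8 \cdot 1 \left(23 + 1\right)}{3} = \frac{8 \cdot 1 \cdot 24}{3} = \frac{8}{3} \cdot 24 = 64$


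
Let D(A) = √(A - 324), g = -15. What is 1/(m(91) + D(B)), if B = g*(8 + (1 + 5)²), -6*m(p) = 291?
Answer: -194/13345 - 8*I*√246/13345 ≈ -0.014537 - 0.0094024*I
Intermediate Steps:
m(p) = -97/2 (m(p) = -⅙*291 = -97/2)
B = -660 (B = -15*(8 + (1 + 5)²) = -15*(8 + 6²) = -15*(8 + 36) = -15*44 = -660)
D(A) = √(-324 + A)
1/(m(91) + D(B)) = 1/(-97/2 + √(-324 - 660)) = 1/(-97/2 + √(-984)) = 1/(-97/2 + 2*I*√246)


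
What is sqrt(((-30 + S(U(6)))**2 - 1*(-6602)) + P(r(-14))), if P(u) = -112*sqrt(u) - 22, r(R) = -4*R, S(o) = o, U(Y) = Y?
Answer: 2*sqrt(1789 - 56*sqrt(14)) ≈ 79.485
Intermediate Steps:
P(u) = -22 - 112*sqrt(u)
sqrt(((-30 + S(U(6)))**2 - 1*(-6602)) + P(r(-14))) = sqrt(((-30 + 6)**2 - 1*(-6602)) + (-22 - 112*2*sqrt(14))) = sqrt(((-24)**2 + 6602) + (-22 - 224*sqrt(14))) = sqrt((576 + 6602) + (-22 - 224*sqrt(14))) = sqrt(7178 + (-22 - 224*sqrt(14))) = sqrt(7156 - 224*sqrt(14))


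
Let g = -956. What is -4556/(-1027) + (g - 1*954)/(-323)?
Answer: 3433158/331721 ≈ 10.350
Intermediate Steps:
-4556/(-1027) + (g - 1*954)/(-323) = -4556/(-1027) + (-956 - 1*954)/(-323) = -4556*(-1/1027) + (-956 - 954)*(-1/323) = 4556/1027 - 1910*(-1/323) = 4556/1027 + 1910/323 = 3433158/331721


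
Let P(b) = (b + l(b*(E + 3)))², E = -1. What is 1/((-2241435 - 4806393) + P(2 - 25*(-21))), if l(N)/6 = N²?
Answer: 1/44435855588701 ≈ 2.2504e-14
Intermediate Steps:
l(N) = 6*N²
P(b) = (b + 24*b²)² (P(b) = (b + 6*(b*(-1 + 3))²)² = (b + 6*(b*2)²)² = (b + 6*(2*b)²)² = (b + 6*(4*b²))² = (b + 24*b²)²)
1/((-2241435 - 4806393) + P(2 - 25*(-21))) = 1/((-2241435 - 4806393) + (2 - 25*(-21))²*(1 + 24*(2 - 25*(-21)))²) = 1/(-7047828 + (2 + 525)²*(1 + 24*(2 + 525))²) = 1/(-7047828 + 527²*(1 + 24*527)²) = 1/(-7047828 + 277729*(1 + 12648)²) = 1/(-7047828 + 277729*12649²) = 1/(-7047828 + 277729*159997201) = 1/(-7047828 + 44435862636529) = 1/44435855588701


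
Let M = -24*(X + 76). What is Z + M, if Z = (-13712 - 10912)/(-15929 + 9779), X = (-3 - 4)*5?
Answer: -1004496/1025 ≈ -980.00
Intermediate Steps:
X = -35 (X = -7*5 = -35)
Z = 4104/1025 (Z = -24624/(-6150) = -24624*(-1/6150) = 4104/1025 ≈ 4.0039)
M = -984 (M = -24*(-35 + 76) = -24*41 = -984)
Z + M = 4104/1025 - 984 = -1004496/1025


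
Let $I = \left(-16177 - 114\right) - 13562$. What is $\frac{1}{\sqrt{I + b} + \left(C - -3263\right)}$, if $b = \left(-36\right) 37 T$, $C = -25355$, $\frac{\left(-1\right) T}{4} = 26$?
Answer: $- \frac{1052}{23235609} - \frac{5 \sqrt{483}}{162649263} \approx -4.5951 \cdot 10^{-5}$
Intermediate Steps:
$T = -104$ ($T = \left(-4\right) 26 = -104$)
$I = -29853$ ($I = -16291 - 13562 = -29853$)
$b = 138528$ ($b = \left(-36\right) 37 \left(-104\right) = \left(-1332\right) \left(-104\right) = 138528$)
$\frac{1}{\sqrt{I + b} + \left(C - -3263\right)} = \frac{1}{\sqrt{-29853 + 138528} - 22092} = \frac{1}{\sqrt{108675} + \left(-25355 + 3263\right)} = \frac{1}{15 \sqrt{483} - 22092} = \frac{1}{-22092 + 15 \sqrt{483}}$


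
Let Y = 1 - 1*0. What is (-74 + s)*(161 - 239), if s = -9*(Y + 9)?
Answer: 12792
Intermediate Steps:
Y = 1 (Y = 1 + 0 = 1)
s = -90 (s = -9*(1 + 9) = -9*10 = -90)
(-74 + s)*(161 - 239) = (-74 - 90)*(161 - 239) = -164*(-78) = 12792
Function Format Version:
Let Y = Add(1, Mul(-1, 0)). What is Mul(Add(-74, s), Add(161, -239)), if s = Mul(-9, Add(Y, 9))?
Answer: 12792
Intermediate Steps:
Y = 1 (Y = Add(1, 0) = 1)
s = -90 (s = Mul(-9, Add(1, 9)) = Mul(-9, 10) = -90)
Mul(Add(-74, s), Add(161, -239)) = Mul(Add(-74, -90), Add(161, -239)) = Mul(-164, -78) = 12792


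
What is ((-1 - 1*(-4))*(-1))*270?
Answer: -810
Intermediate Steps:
((-1 - 1*(-4))*(-1))*270 = ((-1 + 4)*(-1))*270 = (3*(-1))*270 = -3*270 = -810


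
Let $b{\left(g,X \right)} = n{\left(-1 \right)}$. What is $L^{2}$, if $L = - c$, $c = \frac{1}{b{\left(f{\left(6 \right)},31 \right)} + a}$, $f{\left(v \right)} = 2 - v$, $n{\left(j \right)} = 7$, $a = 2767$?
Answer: $\frac{1}{7695076} \approx 1.2995 \cdot 10^{-7}$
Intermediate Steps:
$b{\left(g,X \right)} = 7$
$c = \frac{1}{2774}$ ($c = \frac{1}{7 + 2767} = \frac{1}{2774} \approx 0.00036049$)
$L = - \frac{1}{2774}$ ($L = \left(-1\right) \frac{1}{2774} = - \frac{1}{2774} \approx -0.00036049$)
$L^{2} = \left(- \frac{1}{2774}\right)^{2} = \frac{1}{7695076}$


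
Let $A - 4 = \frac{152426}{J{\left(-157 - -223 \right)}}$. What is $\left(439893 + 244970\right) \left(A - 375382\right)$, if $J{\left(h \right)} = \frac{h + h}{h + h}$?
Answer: $-152691575576$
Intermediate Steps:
$J{\left(h \right)} = 1$ ($J{\left(h \right)} = \frac{2 h}{2 h} = 2 h \frac{1}{2 h} = 1$)
$A = 152430$ ($A = 4 + \frac{152426}{1} = 4 + 152426 \cdot 1 = 4 + 152426 = 152430$)
$\left(439893 + 244970\right) \left(A - 375382\right) = \left(439893 + 244970\right) \left(152430 - 375382\right) = 684863 \left(-222952\right) = -152691575576$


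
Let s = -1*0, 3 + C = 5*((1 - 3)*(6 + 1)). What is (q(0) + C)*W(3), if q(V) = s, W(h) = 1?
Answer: -73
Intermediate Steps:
C = -73 (C = -3 + 5*((1 - 3)*(6 + 1)) = -3 + 5*(-2*7) = -3 + 5*(-14) = -3 - 70 = -73)
s = 0
q(V) = 0
(q(0) + C)*W(3) = (0 - 73)*1 = -73*1 = -73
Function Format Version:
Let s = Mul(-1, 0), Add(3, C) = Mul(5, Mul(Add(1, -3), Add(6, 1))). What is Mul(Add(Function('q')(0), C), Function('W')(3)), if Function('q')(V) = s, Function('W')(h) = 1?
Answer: -73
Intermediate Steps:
C = -73 (C = Add(-3, Mul(5, Mul(Add(1, -3), Add(6, 1)))) = Add(-3, Mul(5, Mul(-2, 7))) = Add(-3, Mul(5, -14)) = Add(-3, -70) = -73)
s = 0
Function('q')(V) = 0
Mul(Add(Function('q')(0), C), Function('W')(3)) = Mul(Add(0, -73), 1) = Mul(-73, 1) = -73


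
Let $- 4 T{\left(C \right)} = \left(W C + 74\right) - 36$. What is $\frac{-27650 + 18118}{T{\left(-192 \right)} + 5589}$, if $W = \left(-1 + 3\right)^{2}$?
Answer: $- \frac{19064}{11543} \approx -1.6516$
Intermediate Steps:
$W = 4$ ($W = 2^{2} = 4$)
$T{\left(C \right)} = - \frac{19}{2} - C$ ($T{\left(C \right)} = - \frac{\left(4 C + 74\right) - 36}{4} = - \frac{\left(74 + 4 C\right) - 36}{4} = - \frac{38 + 4 C}{4} = - \frac{19}{2} - C$)
$\frac{-27650 + 18118}{T{\left(-192 \right)} + 5589} = \frac{-27650 + 18118}{\left(- \frac{19}{2} - -192\right) + 5589} = - \frac{9532}{\left(- \frac{19}{2} + 192\right) + 5589} = - \frac{9532}{\frac{365}{2} + 5589} = - \frac{9532}{\frac{11543}{2}} = \left(-9532\right) \frac{2}{11543} = - \frac{19064}{11543}$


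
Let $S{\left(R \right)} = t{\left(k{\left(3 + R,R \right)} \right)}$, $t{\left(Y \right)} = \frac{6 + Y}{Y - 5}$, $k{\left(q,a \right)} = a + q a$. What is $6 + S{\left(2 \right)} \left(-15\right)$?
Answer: $- \frac{228}{7} \approx -32.571$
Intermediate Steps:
$k{\left(q,a \right)} = a + a q$
$t{\left(Y \right)} = \frac{6 + Y}{-5 + Y}$
$S{\left(R \right)} = \frac{6 + R \left(4 + R\right)}{-5 + R \left(4 + R\right)}$ ($S{\left(R \right)} = \frac{6 + R \left(1 + \left(3 + R\right)\right)}{-5 + R \left(1 + \left(3 + R\right)\right)} = \frac{6 + R \left(4 + R\right)}{-5 + R \left(4 + R\right)}$)
$6 + S{\left(2 \right)} \left(-15\right) = 6 + \frac{6 + 2 \left(4 + 2\right)}{-5 + 2 \left(4 + 2\right)} \left(-15\right) = 6 + \frac{6 + 2 \cdot 6}{-5 + 2 \cdot 6} \left(-15\right) = 6 + \frac{6 + 12}{-5 + 12} \left(-15\right) = 6 + \frac{1}{7} \cdot 18 \left(-15\right) = 6 + \frac{18}{7} \left(-15\right) = 6 - \frac{270}{7} = - \frac{228}{7}$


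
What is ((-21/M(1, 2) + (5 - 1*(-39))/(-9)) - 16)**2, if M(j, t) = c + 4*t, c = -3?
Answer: 1274641/2025 ≈ 629.45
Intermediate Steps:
M(j, t) = -3 + 4*t
((-21/M(1, 2) + (5 - 1*(-39))/(-9)) - 16)**2 = ((-21/(-3 + 4*2) + (5 - 1*(-39))/(-9)) - 16)**2 = ((-21/(-3 + 8) + (5 + 39)*(-1/9)) - 16)**2 = ((-21/5 + 44*(-1/9)) - 16)**2 = ((-21*1/5 - 44/9) - 16)**2 = ((-21/5 - 44/9) - 16)**2 = (-409/45 - 16)**2 = (-1129/45)**2 = 1274641/2025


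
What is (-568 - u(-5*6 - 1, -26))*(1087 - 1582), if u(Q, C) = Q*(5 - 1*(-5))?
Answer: 127710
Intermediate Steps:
u(Q, C) = 10*Q (u(Q, C) = Q*(5 + 5) = Q*10 = 10*Q)
(-568 - u(-5*6 - 1, -26))*(1087 - 1582) = (-568 - 10*(-5*6 - 1))*(1087 - 1582) = (-568 - 10*(-30 - 1))*(-495) = (-568 - 10*(-31))*(-495) = (-568 - 1*(-310))*(-495) = (-568 + 310)*(-495) = -258*(-495) = 127710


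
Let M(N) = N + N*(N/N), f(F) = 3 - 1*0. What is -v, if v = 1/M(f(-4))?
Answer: -⅙ ≈ -0.16667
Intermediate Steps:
f(F) = 3 (f(F) = 3 + 0 = 3)
M(N) = 2*N (M(N) = N + N*1 = N + N = 2*N)
v = ⅙ (v = 1/(2*3) = 1/6 = ⅙ ≈ 0.16667)
-v = -1*⅙ = -⅙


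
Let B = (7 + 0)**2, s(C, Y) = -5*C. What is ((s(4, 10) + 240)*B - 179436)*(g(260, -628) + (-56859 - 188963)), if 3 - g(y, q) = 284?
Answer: 41506747568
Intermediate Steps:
g(y, q) = -281 (g(y, q) = 3 - 1*284 = 3 - 284 = -281)
B = 49 (B = 7**2 = 49)
((s(4, 10) + 240)*B - 179436)*(g(260, -628) + (-56859 - 188963)) = ((-5*4 + 240)*49 - 179436)*(-281 + (-56859 - 188963)) = ((-20 + 240)*49 - 179436)*(-281 - 245822) = (220*49 - 179436)*(-246103) = (10780 - 179436)*(-246103) = -168656*(-246103) = 41506747568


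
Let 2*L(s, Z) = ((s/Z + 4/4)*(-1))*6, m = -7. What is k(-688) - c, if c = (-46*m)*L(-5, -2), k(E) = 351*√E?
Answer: 3381 + 1404*I*√43 ≈ 3381.0 + 9206.6*I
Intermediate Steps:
L(s, Z) = -3 - 3*s/Z (L(s, Z) = (((s/Z + 4/4)*(-1))*6)/2 = (((s/Z + 4*(¼))*(-1))*6)/2 = (((s/Z + 1)*(-1))*6)/2 = (((1 + s/Z)*(-1))*6)/2 = ((-1 - s/Z)*6)/2 = (-6 - 6*s/Z)/2 = -3 - 3*s/Z)
c = -3381 (c = (-46*(-7))*(-3 - 3*(-5)/(-2)) = 322*(-3 - 3*(-5)*(-½)) = 322*(-3 - 15/2) = 322*(-21/2) = -3381)
k(-688) - c = 351*√(-688) - 1*(-3381) = 351*(4*I*√43) + 3381 = 1404*I*√43 + 3381 = 3381 + 1404*I*√43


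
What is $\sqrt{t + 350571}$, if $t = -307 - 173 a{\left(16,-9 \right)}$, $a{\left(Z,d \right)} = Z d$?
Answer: $2 \sqrt{93794} \approx 612.52$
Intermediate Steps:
$t = 24605$ ($t = -307 - 173 \cdot 16 \left(-9\right) = -307 - -24912 = -307 + 24912 = 24605$)
$\sqrt{t + 350571} = \sqrt{24605 + 350571} = \sqrt{375176} = 2 \sqrt{93794}$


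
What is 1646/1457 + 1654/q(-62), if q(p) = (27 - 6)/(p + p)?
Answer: -298790306/30597 ≈ -9765.3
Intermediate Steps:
q(p) = 21/(2*p) (q(p) = 21/((2*p)) = 21*(1/(2*p)) = 21/(2*p))
1646/1457 + 1654/q(-62) = 1646/1457 + 1654/(((21/2)/(-62))) = 1646*(1/1457) + 1654/(((21/2)*(-1/62))) = 1646/1457 + 1654/(-21/124) = 1646/1457 + 1654*(-124/21) = 1646/1457 - 205096/21 = -298790306/30597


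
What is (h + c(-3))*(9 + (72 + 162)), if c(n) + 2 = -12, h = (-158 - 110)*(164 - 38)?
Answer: -8209026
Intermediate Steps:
h = -33768 (h = -268*126 = -33768)
c(n) = -14 (c(n) = -2 - 12 = -14)
(h + c(-3))*(9 + (72 + 162)) = (-33768 - 14)*(9 + (72 + 162)) = -33782*(9 + 234) = -33782*243 = -8209026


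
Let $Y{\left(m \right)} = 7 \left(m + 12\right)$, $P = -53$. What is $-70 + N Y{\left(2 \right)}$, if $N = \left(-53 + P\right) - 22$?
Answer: $-12614$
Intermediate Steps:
$Y{\left(m \right)} = 84 + 7 m$ ($Y{\left(m \right)} = 7 \left(12 + m\right) = 84 + 7 m$)
$N = -128$ ($N = \left(-53 - 53\right) - 22 = -106 - 22 = -128$)
$-70 + N Y{\left(2 \right)} = -70 - 128 \left(84 + 7 \cdot 2\right) = -70 - 128 \left(84 + 14\right) = -70 - 12544 = -12614$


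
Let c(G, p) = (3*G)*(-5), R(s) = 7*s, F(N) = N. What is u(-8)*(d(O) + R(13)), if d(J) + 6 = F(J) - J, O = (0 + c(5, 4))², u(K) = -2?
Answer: -170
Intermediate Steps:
c(G, p) = -15*G
O = 5625 (O = (0 - 15*5)² = (0 - 75)² = (-75)² = 5625)
d(J) = -6 (d(J) = -6 + (J - J) = -6 + 0 = -6)
u(-8)*(d(O) + R(13)) = -2*(-6 + 7*13) = -2*(-6 + 91) = -2*85 = -170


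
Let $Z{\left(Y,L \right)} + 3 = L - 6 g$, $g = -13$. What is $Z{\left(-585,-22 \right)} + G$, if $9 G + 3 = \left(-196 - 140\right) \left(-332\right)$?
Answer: $\frac{37342}{3} \approx 12447.0$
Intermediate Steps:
$G = \frac{37183}{3}$ ($G = - \frac{1}{3} + \frac{\left(-196 - 140\right) \left(-332\right)}{9} = - \frac{1}{3} + \frac{\left(-336\right) \left(-332\right)}{9} = - \frac{1}{3} + \frac{1}{9} \cdot 111552 = - \frac{1}{3} + \frac{37184}{3} = \frac{37183}{3} \approx 12394.0$)
$Z{\left(Y,L \right)} = 75 + L$ ($Z{\left(Y,L \right)} = -3 + \left(L - -78\right) = -3 + \left(L + 78\right) = -3 + \left(78 + L\right) = 75 + L$)
$Z{\left(-585,-22 \right)} + G = \left(75 - 22\right) + \frac{37183}{3} = 53 + \frac{37183}{3} = \frac{37342}{3}$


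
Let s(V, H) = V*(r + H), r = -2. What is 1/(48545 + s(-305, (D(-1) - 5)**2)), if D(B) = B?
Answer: 1/38175 ≈ 2.6195e-5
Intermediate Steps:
s(V, H) = V*(-2 + H)
1/(48545 + s(-305, (D(-1) - 5)**2)) = 1/(48545 - 305*(-2 + (-1 - 5)**2)) = 1/(48545 - 305*(-2 + (-6)**2)) = 1/(48545 - 305*(-2 + 36)) = 1/(48545 - 305*34) = 1/(48545 - 10370) = 1/38175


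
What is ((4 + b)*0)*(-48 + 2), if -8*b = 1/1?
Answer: 0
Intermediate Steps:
b = -⅛ (b = -⅛/1 = -⅛*1 = -⅛ ≈ -0.12500)
((4 + b)*0)*(-48 + 2) = ((4 - ⅛)*0)*(-48 + 2) = ((31/8)*0)*(-46) = 0*(-46) = 0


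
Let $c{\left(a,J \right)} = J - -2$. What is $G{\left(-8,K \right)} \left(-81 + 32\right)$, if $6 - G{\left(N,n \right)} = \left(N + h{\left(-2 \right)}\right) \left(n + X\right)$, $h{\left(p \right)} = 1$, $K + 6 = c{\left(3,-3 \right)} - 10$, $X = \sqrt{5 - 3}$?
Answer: $5537 - 343 \sqrt{2} \approx 5051.9$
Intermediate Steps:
$c{\left(a,J \right)} = 2 + J$ ($c{\left(a,J \right)} = J + 2 = 2 + J$)
$X = \sqrt{2} \approx 1.4142$
$K = -17$ ($K = -6 + \left(\left(2 - 3\right) - 10\right) = -6 - 11 = -17$)
$G{\left(N,n \right)} = 6 - \left(1 + N\right) \left(n + \sqrt{2}\right)$ ($G{\left(N,n \right)} = 6 - \left(N + 1\right) \left(n + \sqrt{2}\right) = 6 - \left(1 + N\right) \left(n + \sqrt{2}\right)$)
$G{\left(-8,K \right)} \left(-81 + 32\right) = \left(6 - -17 - \sqrt{2} - \left(-8\right) \left(-17\right) - - 8 \sqrt{2}\right) \left(-81 + 32\right) = \left(6 + 17 - \sqrt{2} - 136 + 8 \sqrt{2}\right) \left(-49\right) = \left(-113 + 7 \sqrt{2}\right) \left(-49\right) = 5537 - 343 \sqrt{2}$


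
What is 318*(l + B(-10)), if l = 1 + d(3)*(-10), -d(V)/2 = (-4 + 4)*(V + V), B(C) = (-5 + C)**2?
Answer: 71868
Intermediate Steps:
d(V) = 0 (d(V) = -2*(-4 + 4)*(V + V) = -0*2*V = -2*0 = 0)
l = 1 (l = 1 + 0*(-10) = 1 + 0 = 1)
318*(l + B(-10)) = 318*(1 + (-5 - 10)**2) = 318*(1 + (-15)**2) = 318*(1 + 225) = 318*226 = 71868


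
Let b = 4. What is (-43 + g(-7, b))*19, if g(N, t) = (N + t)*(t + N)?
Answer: -646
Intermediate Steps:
g(N, t) = (N + t)² (g(N, t) = (N + t)*(N + t) = (N + t)²)
(-43 + g(-7, b))*19 = (-43 + (-7 + 4)²)*19 = (-43 + (-3)²)*19 = (-43 + 9)*19 = -34*19 = -646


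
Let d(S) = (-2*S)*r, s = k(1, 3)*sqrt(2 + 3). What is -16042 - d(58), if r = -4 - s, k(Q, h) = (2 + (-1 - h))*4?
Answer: -16506 + 928*sqrt(5) ≈ -14431.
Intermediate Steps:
k(Q, h) = 4 - 4*h (k(Q, h) = (1 - h)*4 = 4 - 4*h)
s = -8*sqrt(5) (s = (4 - 4*3)*sqrt(2 + 3) = (4 - 12)*sqrt(5) = -8*sqrt(5) ≈ -17.889)
r = -4 + 8*sqrt(5) (r = -4 - (-8)*sqrt(5) = -4 + 8*sqrt(5) ≈ 13.889)
d(S) = -2*S*(-4 + 8*sqrt(5)) (d(S) = (-2*S)*(-4 + 8*sqrt(5)) = -2*S*(-4 + 8*sqrt(5)))
-16042 - d(58) = -16042 - 8*58*(1 - 2*sqrt(5)) = -16042 - (464 - 928*sqrt(5)) = -16042 + (-464 + 928*sqrt(5)) = -16506 + 928*sqrt(5)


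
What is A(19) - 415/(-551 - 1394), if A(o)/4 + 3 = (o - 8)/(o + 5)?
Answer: -23231/2334 ≈ -9.9533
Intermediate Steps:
A(o) = -12 + 4*(-8 + o)/(5 + o) (A(o) = -12 + 4*((o - 8)/(o + 5)) = -12 + 4*((-8 + o)/(5 + o)) = -12 + 4*(-8 + o)/(5 + o))
A(19) - 415/(-551 - 1394) = 4*(-23 - 2*19)/(5 + 19) - 415/(-551 - 1394) = 4*(-23 - 38)/24 - 415/(-1945) = 4*(1/24)*(-61) - 1/1945*(-415) = -61/6 + 83/389 = -23231/2334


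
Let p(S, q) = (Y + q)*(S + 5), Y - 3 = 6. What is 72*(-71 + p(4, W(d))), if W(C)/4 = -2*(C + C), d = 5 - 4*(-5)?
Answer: -258480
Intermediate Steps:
Y = 9 (Y = 3 + 6 = 9)
d = 25 (d = 5 + 20 = 25)
W(C) = -16*C (W(C) = 4*(-2*(C + C)) = 4*(-4*C) = -16*C)
p(S, q) = (5 + S)*(9 + q) (p(S, q) = (9 + q)*(S + 5) = (9 + q)*(5 + S) = (5 + S)*(9 + q))
72*(-71 + p(4, W(d))) = 72*(-71 + (45 + 5*(-16*25) + 9*4 + 4*(-16*25))) = 72*(-71 + (45 + 5*(-400) + 36 + 4*(-400))) = 72*(-71 + (45 - 2000 + 36 - 1600)) = 72*(-71 - 3519) = 72*(-3590) = -258480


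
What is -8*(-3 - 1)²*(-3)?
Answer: 384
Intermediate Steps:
-8*(-3 - 1)²*(-3) = -8*(-4)²*(-3) = -8*16*(-3) = -128*(-3) = 384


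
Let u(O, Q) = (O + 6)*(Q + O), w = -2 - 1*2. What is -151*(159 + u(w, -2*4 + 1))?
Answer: -20687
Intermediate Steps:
w = -4 (w = -2 - 2 = -4)
u(O, Q) = (6 + O)*(O + Q)
-151*(159 + u(w, -2*4 + 1)) = -151*(159 + ((-4)² + 6*(-4) + 6*(-2*4 + 1) - 4*(-2*4 + 1))) = -151*(159 + (16 - 24 + 6*(-8 + 1) - 4*(-8 + 1))) = -151*(159 + (16 - 24 + 6*(-7) - 4*(-7))) = -151*(159 + (16 - 24 - 42 + 28)) = -151*(159 - 22) = -151*137 = -20687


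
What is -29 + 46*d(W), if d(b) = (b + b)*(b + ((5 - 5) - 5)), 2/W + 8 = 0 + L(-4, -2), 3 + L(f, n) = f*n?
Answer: 2867/9 ≈ 318.56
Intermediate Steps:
L(f, n) = -3 + f*n
W = -2/3 (W = 2/(-8 + (0 + (-3 - 4*(-2)))) = 2/(-8 + (0 + (-3 + 8))) = 2/(-8 + (0 + 5)) = 2/(-8 + 5) = 2/(-3) = 2*(-1/3) = -2/3 ≈ -0.66667)
d(b) = 2*b*(-5 + b) (d(b) = (2*b)*(b + (0 - 5)) = (2*b)*(b - 5) = (2*b)*(-5 + b) = 2*b*(-5 + b))
-29 + 46*d(W) = -29 + 46*(2*(-2/3)*(-5 - 2/3)) = -29 + 46*(2*(-2/3)*(-17/3)) = -29 + 46*(68/9) = -29 + 3128/9 = 2867/9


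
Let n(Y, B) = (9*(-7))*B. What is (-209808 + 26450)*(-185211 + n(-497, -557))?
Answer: 27525702960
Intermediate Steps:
n(Y, B) = -63*B
(-209808 + 26450)*(-185211 + n(-497, -557)) = (-209808 + 26450)*(-185211 - 63*(-557)) = -183358*(-185211 + 35091) = -183358*(-150120) = 27525702960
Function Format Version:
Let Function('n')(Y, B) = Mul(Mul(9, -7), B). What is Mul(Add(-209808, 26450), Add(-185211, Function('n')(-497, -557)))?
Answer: 27525702960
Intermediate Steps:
Function('n')(Y, B) = Mul(-63, B)
Mul(Add(-209808, 26450), Add(-185211, Function('n')(-497, -557))) = Mul(Add(-209808, 26450), Add(-185211, Mul(-63, -557))) = Mul(-183358, Add(-185211, 35091)) = Mul(-183358, -150120) = 27525702960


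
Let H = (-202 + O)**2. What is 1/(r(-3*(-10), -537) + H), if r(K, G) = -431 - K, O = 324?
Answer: 1/14423 ≈ 6.9334e-5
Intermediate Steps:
H = 14884 (H = (-202 + 324)**2 = 122**2 = 14884)
1/(r(-3*(-10), -537) + H) = 1/((-431 - (-3)*(-10)) + 14884) = 1/((-431 - 1*30) + 14884) = 1/((-431 - 30) + 14884) = 1/(-461 + 14884) = 1/14423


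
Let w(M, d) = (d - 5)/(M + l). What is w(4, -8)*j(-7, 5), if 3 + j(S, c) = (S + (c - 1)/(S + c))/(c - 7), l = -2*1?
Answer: -39/4 ≈ -9.7500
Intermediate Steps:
l = -2
j(S, c) = -3 + (S + (-1 + c)/(S + c))/(-7 + c) (j(S, c) = -3 + (S + (c - 1)/(S + c))/(c - 7) = -3 + (S + (-1 + c)/(S + c))/(-7 + c))
w(M, d) = (-5 + d)/(-2 + M) (w(M, d) = (d - 5)/(M - 2) = (-5 + d)/(-2 + M))
w(4, -8)*j(-7, 5) = ((-5 - 8)/(-2 + 4))*((-1 + (-7)**2 - 3*5**2 + 21*(-7) + 22*5 - 2*(-7)*5)/(5**2 - 7*(-7) - 7*5 - 7*5)) = (-13/2)*((-1 + 49 - 3*25 - 147 + 110 + 70)/(25 + 49 - 35 - 35)) = ((1/2)*(-13))*((-1 + 49 - 75 - 147 + 110 + 70)/4) = -13*6/8 = -13/2*3/2 = -39/4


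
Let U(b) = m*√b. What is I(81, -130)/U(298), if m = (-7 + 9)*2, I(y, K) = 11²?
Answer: 121*√298/1192 ≈ 1.7523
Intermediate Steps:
I(y, K) = 121
m = 4 (m = 2*2 = 4)
U(b) = 4*√b
I(81, -130)/U(298) = 121/((4*√298)) = 121*(√298/1192) = 121*√298/1192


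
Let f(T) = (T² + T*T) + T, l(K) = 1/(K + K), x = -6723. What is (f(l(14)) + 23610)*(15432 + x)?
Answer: 80602970715/392 ≈ 2.0562e+8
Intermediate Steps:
l(K) = 1/(2*K)
f(T) = T + 2*T² (f(T) = (T² + T²) + T = 2*T² + T = T + 2*T²)
(f(l(14)) + 23610)*(15432 + x) = (((½)/14)*(1 + 2*((½)/14)) + 23610)*(15432 - 6723) = (((½)*(1/14))*(1 + 2*((½)*(1/14))) + 23610)*8709 = ((1 + 2*(1/28))/28 + 23610)*8709 = ((1 + 1/14)/28 + 23610)*8709 = ((1/28)*(15/14) + 23610)*8709 = (15/392 + 23610)*8709 = (9255135/392)*8709 = 80602970715/392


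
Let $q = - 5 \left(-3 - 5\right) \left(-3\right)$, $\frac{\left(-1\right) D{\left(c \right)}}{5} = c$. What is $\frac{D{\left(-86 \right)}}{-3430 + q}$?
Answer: $- \frac{43}{355} \approx -0.12113$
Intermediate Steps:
$D{\left(c \right)} = - 5 c$
$q = -120$ ($q = - 5 \left(-3 - 5\right) \left(-3\right) = \left(-5\right) \left(-8\right) \left(-3\right) = 40 \left(-3\right) = -120$)
$\frac{D{\left(-86 \right)}}{-3430 + q} = \frac{\left(-5\right) \left(-86\right)}{-3430 - 120} = \frac{430}{-3550} = 430 \left(- \frac{1}{3550}\right) = - \frac{43}{355}$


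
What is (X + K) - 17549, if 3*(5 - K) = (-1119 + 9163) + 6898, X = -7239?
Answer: -89291/3 ≈ -29764.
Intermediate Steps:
K = -14927/3 (K = 5 - ((-1119 + 9163) + 6898)/3 = 5 - (8044 + 6898)/3 = 5 - 1/3*14942 = 5 - 14942/3 = -14927/3 ≈ -4975.7)
(X + K) - 17549 = (-7239 - 14927/3) - 17549 = -36644/3 - 17549 = -89291/3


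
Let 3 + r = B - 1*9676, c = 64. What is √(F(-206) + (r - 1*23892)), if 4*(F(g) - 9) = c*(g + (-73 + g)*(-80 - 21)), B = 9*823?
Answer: √421413 ≈ 649.16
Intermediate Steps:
B = 7407
r = -2272 (r = -3 + (7407 - 1*9676) = -3 + (7407 - 9676) = -3 - 2269 = -2272)
F(g) = 117977 - 1600*g (F(g) = 9 + (64*(g + (-73 + g)*(-80 - 21)))/4 = 9 + (64*(g + (-73 + g)*(-101)))/4 = 9 + (64*(g + (7373 - 101*g)))/4 = 9 + (64*(7373 - 100*g))/4 = 9 + (471872 - 6400*g)/4 = 9 + (117968 - 1600*g) = 117977 - 1600*g)
√(F(-206) + (r - 1*23892)) = √((117977 - 1600*(-206)) + (-2272 - 1*23892)) = √((117977 + 329600) + (-2272 - 23892)) = √(447577 - 26164) = √421413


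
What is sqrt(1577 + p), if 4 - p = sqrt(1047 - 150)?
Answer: sqrt(1581 - sqrt(897)) ≈ 39.383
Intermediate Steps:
p = 4 - sqrt(897) (p = 4 - sqrt(1047 - 150) = 4 - sqrt(897) ≈ -25.950)
sqrt(1577 + p) = sqrt(1577 + (4 - sqrt(897))) = sqrt(1581 - sqrt(897))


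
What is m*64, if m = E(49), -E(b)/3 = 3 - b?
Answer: 8832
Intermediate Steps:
E(b) = -9 + 3*b (E(b) = -3*(3 - b) = -9 + 3*b)
m = 138 (m = -9 + 3*49 = -9 + 147 = 138)
m*64 = 138*64 = 8832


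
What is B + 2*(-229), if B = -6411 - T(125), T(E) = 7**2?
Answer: -6918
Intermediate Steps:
T(E) = 49
B = -6460 (B = -6411 - 1*49 = -6411 - 49 = -6460)
B + 2*(-229) = -6460 + 2*(-229) = -6460 - 458 = -6918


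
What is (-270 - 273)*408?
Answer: -221544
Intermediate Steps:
(-270 - 273)*408 = -543*408 = -221544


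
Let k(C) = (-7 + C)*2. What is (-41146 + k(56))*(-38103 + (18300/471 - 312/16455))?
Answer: 1345502777039624/861145 ≈ 1.5625e+9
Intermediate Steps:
k(C) = -14 + 2*C
(-41146 + k(56))*(-38103 + (18300/471 - 312/16455)) = (-41146 + (-14 + 2*56))*(-38103 + (18300/471 - 312/16455)) = (-41146 + (-14 + 112))*(-38103 + (18300*(1/471) - 312*1/16455)) = (-41146 + 98)*(-38103 + (6100/157 - 104/5485)) = -41048*(-38103 + 33442172/861145) = -41048*(-32778765763/861145) = 1345502777039624/861145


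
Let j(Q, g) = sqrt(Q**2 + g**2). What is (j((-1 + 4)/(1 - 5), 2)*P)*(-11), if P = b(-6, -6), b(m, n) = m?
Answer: 33*sqrt(73)/2 ≈ 140.98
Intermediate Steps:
P = -6
(j((-1 + 4)/(1 - 5), 2)*P)*(-11) = (sqrt(((-1 + 4)/(1 - 5))**2 + 2**2)*(-6))*(-11) = (sqrt((3/(-4))**2 + 4)*(-6))*(-11) = (sqrt((3*(-1/4))**2 + 4)*(-6))*(-11) = (sqrt((-3/4)**2 + 4)*(-6))*(-11) = (sqrt(9/16 + 4)*(-6))*(-11) = (sqrt(73/16)*(-6))*(-11) = ((sqrt(73)/4)*(-6))*(-11) = -3*sqrt(73)/2*(-11) = 33*sqrt(73)/2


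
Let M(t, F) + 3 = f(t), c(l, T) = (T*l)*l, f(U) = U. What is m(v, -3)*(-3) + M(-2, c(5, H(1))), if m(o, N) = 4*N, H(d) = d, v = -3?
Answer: 31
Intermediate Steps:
c(l, T) = T*l²
M(t, F) = -3 + t
m(v, -3)*(-3) + M(-2, c(5, H(1))) = (4*(-3))*(-3) + (-3 - 2) = -12*(-3) - 5 = 36 - 5 = 31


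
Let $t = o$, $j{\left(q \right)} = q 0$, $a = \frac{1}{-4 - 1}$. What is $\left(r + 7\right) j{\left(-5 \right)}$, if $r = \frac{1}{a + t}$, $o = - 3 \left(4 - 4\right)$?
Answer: $0$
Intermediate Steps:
$a = - \frac{1}{5}$ ($a = \frac{1}{-5} = - \frac{1}{5} \approx -0.2$)
$j{\left(q \right)} = 0$
$o = 0$ ($o = \left(-3\right) 0 = 0$)
$t = 0$
$r = -5$ ($r = \frac{1}{- \frac{1}{5} + 0} = \frac{1}{- \frac{1}{5}} = -5$)
$\left(r + 7\right) j{\left(-5 \right)} = \left(-5 + 7\right) 0 = 2 \cdot 0 = 0$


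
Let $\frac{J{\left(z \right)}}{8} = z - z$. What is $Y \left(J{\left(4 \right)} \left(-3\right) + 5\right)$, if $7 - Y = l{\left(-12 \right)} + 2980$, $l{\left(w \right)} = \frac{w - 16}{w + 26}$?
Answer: $-14855$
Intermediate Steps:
$J{\left(z \right)} = 0$ ($J{\left(z \right)} = 8 \left(z - z\right) = 8 \cdot 0 = 0$)
$l{\left(w \right)} = \frac{-16 + w}{26 + w}$
$Y = -2971$ ($Y = 7 - \left(\frac{-16 - 12}{26 - 12} + 2980\right) = 7 - \left(\frac{1}{14} \left(-28\right) + 2980\right) = 7 - \left(-2 + 2980\right) = 7 - 2978 = -2971$)
$Y \left(J{\left(4 \right)} \left(-3\right) + 5\right) = - 2971 \left(0 \left(-3\right) + 5\right) = - 2971 \left(0 + 5\right) = \left(-2971\right) 5 = -14855$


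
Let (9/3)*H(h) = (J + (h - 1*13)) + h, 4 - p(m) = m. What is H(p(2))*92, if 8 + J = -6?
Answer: -2116/3 ≈ -705.33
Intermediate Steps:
J = -14 (J = -8 - 6 = -14)
p(m) = 4 - m
H(h) = -9 + 2*h/3 (H(h) = ((-14 + (h - 1*13)) + h)/3 = ((-14 + (h - 13)) + h)/3 = ((-14 + (-13 + h)) + h)/3 = ((-27 + h) + h)/3 = (-27 + 2*h)/3 = -9 + 2*h/3)
H(p(2))*92 = (-9 + 2*(4 - 1*2)/3)*92 = (-9 + 2*(4 - 2)/3)*92 = (-9 + (2/3)*2)*92 = (-9 + 4/3)*92 = -23/3*92 = -2116/3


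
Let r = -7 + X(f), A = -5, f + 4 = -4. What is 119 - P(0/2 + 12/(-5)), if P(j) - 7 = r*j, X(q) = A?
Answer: 416/5 ≈ 83.200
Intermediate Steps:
f = -8 (f = -4 - 4 = -8)
X(q) = -5
r = -12 (r = -7 - 5 = -12)
P(j) = 7 - 12*j
119 - P(0/2 + 12/(-5)) = 119 - (7 - 12*(0/2 + 12/(-5))) = 119 - (7 - 12*(0*(1/2) + 12*(-1/5))) = 119 - (7 - 12*(0 - 12/5)) = 119 - (7 - 12*(-12/5)) = 119 - (7 + 144/5) = 119 - 1*179/5 = 119 - 179/5 = 416/5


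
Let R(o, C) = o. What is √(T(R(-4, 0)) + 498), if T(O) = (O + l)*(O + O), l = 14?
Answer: √418 ≈ 20.445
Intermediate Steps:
T(O) = 2*O*(14 + O) (T(O) = (O + 14)*(O + O) = (14 + O)*(2*O) = 2*O*(14 + O))
√(T(R(-4, 0)) + 498) = √(2*(-4)*(14 - 4) + 498) = √(2*(-4)*10 + 498) = √(-80 + 498) = √418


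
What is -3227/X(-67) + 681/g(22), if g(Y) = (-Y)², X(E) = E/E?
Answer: -1561187/484 ≈ -3225.6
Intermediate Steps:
X(E) = 1
g(Y) = Y²
-3227/X(-67) + 681/g(22) = -3227/1 + 681/(22²) = -3227*1 + 681/484 = -3227 + 681*(1/484) = -3227 + 681/484 = -1561187/484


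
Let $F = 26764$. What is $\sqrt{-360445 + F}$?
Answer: $i \sqrt{333681} \approx 577.65 i$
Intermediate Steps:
$\sqrt{-360445 + F} = \sqrt{-360445 + 26764} = \sqrt{-333681} = i \sqrt{333681}$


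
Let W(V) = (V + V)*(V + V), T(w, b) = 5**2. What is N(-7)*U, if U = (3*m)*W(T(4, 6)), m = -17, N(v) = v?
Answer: 892500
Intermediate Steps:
T(w, b) = 25
W(V) = 4*V**2 (W(V) = (2*V)*(2*V) = 4*V**2)
U = -127500 (U = (3*(-17))*(4*25**2) = -204*625 = -51*2500 = -127500)
N(-7)*U = -7*(-127500) = 892500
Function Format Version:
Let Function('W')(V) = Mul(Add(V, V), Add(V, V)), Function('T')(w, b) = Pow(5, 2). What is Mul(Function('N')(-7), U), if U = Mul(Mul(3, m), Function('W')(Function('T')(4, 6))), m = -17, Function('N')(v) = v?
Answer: 892500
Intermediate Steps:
Function('T')(w, b) = 25
Function('W')(V) = Mul(4, Pow(V, 2)) (Function('W')(V) = Mul(Mul(2, V), Mul(2, V)) = Mul(4, Pow(V, 2)))
U = -127500 (U = Mul(Mul(3, -17), Mul(4, Pow(25, 2))) = Mul(-51, Mul(4, 625)) = Mul(-51, 2500) = -127500)
Mul(Function('N')(-7), U) = Mul(-7, -127500) = 892500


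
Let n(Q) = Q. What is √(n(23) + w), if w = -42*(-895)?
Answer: √37613 ≈ 193.94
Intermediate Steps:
w = 37590
√(n(23) + w) = √(23 + 37590) = √37613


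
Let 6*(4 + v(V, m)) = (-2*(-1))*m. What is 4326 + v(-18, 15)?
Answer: 4327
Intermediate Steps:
v(V, m) = -4 + m/3 (v(V, m) = -4 + ((-2*(-1))*m)/6 = -4 + (2*m)/6 = -4 + m/3)
4326 + v(-18, 15) = 4326 + (-4 + (1/3)*15) = 4326 + (-4 + 5) = 4326 + 1 = 4327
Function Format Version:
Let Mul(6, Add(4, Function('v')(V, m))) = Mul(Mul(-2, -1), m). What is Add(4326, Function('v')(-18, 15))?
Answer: 4327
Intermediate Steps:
Function('v')(V, m) = Add(-4, Mul(Rational(1, 3), m)) (Function('v')(V, m) = Add(-4, Mul(Rational(1, 6), Mul(Mul(-2, -1), m))) = Add(-4, Mul(Rational(1, 6), Mul(2, m))) = Add(-4, Mul(Rational(1, 3), m)))
Add(4326, Function('v')(-18, 15)) = Add(4326, Add(-4, Mul(Rational(1, 3), 15))) = Add(4326, Add(-4, 5)) = Add(4326, 1) = 4327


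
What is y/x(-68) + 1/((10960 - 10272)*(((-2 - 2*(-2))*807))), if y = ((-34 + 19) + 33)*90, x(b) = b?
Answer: -449724943/18877344 ≈ -23.824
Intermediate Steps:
y = 1620 (y = (-15 + 33)*90 = 18*90 = 1620)
y/x(-68) + 1/((10960 - 10272)*(((-2 - 2*(-2))*807))) = 1620/(-68) + 1/((10960 - 10272)*(((-2 - 2*(-2))*807))) = 1620*(-1/68) + 1/(688*(((-2 + 4)*807))) = -405/17 + 1/(688*((2*807))) = -405/17 + (1/688)/1614 = -405/17 + (1/688)*(1/1614) = -405/17 + 1/1110432 = -449724943/18877344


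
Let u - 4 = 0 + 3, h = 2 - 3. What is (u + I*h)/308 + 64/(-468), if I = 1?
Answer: -2113/18018 ≈ -0.11727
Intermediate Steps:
h = -1
u = 7 (u = 4 + (0 + 3) = 4 + 3 = 7)
(u + I*h)/308 + 64/(-468) = (7 + 1*(-1))/308 + 64/(-468) = (7 - 1)*(1/308) + 64*(-1/468) = 6*(1/308) - 16/117 = 3/154 - 16/117 = -2113/18018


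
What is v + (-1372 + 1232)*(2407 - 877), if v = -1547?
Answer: -215747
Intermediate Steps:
v + (-1372 + 1232)*(2407 - 877) = -1547 + (-1372 + 1232)*(2407 - 877) = -1547 - 140*1530 = -1547 - 214200 = -215747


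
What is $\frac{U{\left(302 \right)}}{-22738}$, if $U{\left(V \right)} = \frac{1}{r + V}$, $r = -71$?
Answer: $- \frac{1}{5252478} \approx -1.9039 \cdot 10^{-7}$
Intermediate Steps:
$U{\left(V \right)} = \frac{1}{-71 + V}$
$\frac{U{\left(302 \right)}}{-22738} = \frac{1}{\left(-71 + 302\right) \left(-22738\right)} = \frac{1}{231} \left(- \frac{1}{22738}\right) = - \frac{1}{5252478}$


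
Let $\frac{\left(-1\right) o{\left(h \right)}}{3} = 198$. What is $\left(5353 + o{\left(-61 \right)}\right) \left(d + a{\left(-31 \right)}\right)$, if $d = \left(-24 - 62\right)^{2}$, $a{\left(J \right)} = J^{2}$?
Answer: $39770963$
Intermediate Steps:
$o{\left(h \right)} = -594$ ($o{\left(h \right)} = \left(-3\right) 198 = -594$)
$d = 7396$ ($d = \left(-86\right)^{2} = 7396$)
$\left(5353 + o{\left(-61 \right)}\right) \left(d + a{\left(-31 \right)}\right) = \left(5353 - 594\right) \left(7396 + \left(-31\right)^{2}\right) = 4759 \left(7396 + 961\right) = 4759 \cdot 8357 = 39770963$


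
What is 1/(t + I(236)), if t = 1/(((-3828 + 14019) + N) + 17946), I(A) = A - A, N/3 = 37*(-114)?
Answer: 15483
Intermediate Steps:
N = -12654 (N = 3*(37*(-114)) = 3*(-4218) = -12654)
I(A) = 0
t = 1/15483 (t = 1/(((-3828 + 14019) - 12654) + 17946) = 1/((10191 - 12654) + 17946) = 1/(-2463 + 17946) = 1/15483 ≈ 6.4587e-5)
1/(t + I(236)) = 1/(1/15483 + 0) = 1/(1/15483) = 15483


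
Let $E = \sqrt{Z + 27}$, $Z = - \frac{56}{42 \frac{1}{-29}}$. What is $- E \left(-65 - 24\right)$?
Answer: $\frac{89 \sqrt{591}}{3} \approx 721.21$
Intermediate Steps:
$Z = \frac{116}{3}$ ($Z = - \frac{56}{42 \left(- \frac{1}{29}\right)} = - \frac{56}{- \frac{42}{29}} = \left(-56\right) \left(- \frac{29}{42}\right) = \frac{116}{3} \approx 38.667$)
$E = \frac{\sqrt{591}}{3}$ ($E = \sqrt{\frac{116}{3} + 27} = \sqrt{\frac{197}{3}} = \frac{\sqrt{591}}{3} \approx 8.1035$)
$- E \left(-65 - 24\right) = - \frac{\sqrt{591}}{3} \left(-65 - 24\right) = - \frac{\sqrt{591}}{3} \left(-89\right) = - \frac{\left(-89\right) \sqrt{591}}{3} = \frac{89 \sqrt{591}}{3}$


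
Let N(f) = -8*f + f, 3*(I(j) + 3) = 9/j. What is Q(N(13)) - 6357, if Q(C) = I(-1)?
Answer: -6363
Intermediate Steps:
I(j) = -3 + 3/j (I(j) = -3 + (9/j)/3 = -3 + 3/j)
N(f) = -7*f
Q(C) = -6 (Q(C) = -3 + 3/(-1) = -3 + 3*(-1) = -3 - 3 = -6)
Q(N(13)) - 6357 = -6 - 6357 = -6363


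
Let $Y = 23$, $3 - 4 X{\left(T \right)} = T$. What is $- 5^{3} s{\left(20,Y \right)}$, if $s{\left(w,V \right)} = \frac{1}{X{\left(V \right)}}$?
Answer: $25$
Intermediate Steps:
$X{\left(T \right)} = \frac{3}{4} - \frac{T}{4}$
$s{\left(w,V \right)} = \frac{1}{\frac{3}{4} - \frac{V}{4}}$
$- 5^{3} s{\left(20,Y \right)} = - 5^{3} \left(- \frac{4}{-3 + 23}\right) = - 125 \left(- \frac{4}{20}\right) = - 125 \left(\left(-4\right) \frac{1}{20}\right) = - \frac{125 \left(-1\right)}{5} = \left(-1\right) \left(-25\right) = 25$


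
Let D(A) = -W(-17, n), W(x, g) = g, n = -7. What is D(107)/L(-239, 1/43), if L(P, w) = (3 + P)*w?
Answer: -301/236 ≈ -1.2754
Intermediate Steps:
L(P, w) = w*(3 + P)
D(A) = 7 (D(A) = -1*(-7) = 7)
D(107)/L(-239, 1/43) = 7/(((3 - 239)/43)) = 7/(((1/43)*(-236))) = 7/(-236/43) = 7*(-43/236) = -301/236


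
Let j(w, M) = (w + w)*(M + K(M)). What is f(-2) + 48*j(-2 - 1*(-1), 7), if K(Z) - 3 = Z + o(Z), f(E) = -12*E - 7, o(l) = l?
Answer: -2287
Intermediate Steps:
f(E) = -7 - 12*E
K(Z) = 3 + 2*Z (K(Z) = 3 + (Z + Z) = 3 + 2*Z)
j(w, M) = 2*w*(3 + 3*M) (j(w, M) = (w + w)*(M + (3 + 2*M)) = (2*w)*(3 + 3*M) = 2*w*(3 + 3*M))
f(-2) + 48*j(-2 - 1*(-1), 7) = (-7 - 12*(-2)) + 48*(6*(-2 - 1*(-1))*(1 + 7)) = (-7 + 24) + 48*(6*(-2 + 1)*8) = 17 + 48*(6*(-1)*8) = 17 + 48*(-48) = 17 - 2304 = -2287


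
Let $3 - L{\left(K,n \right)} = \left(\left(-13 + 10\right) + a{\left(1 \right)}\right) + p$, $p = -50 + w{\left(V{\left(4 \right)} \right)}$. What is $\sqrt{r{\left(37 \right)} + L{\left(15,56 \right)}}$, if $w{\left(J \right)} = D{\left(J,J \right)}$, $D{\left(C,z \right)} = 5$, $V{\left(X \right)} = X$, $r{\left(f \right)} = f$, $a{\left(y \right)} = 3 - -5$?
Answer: $4 \sqrt{5} \approx 8.9443$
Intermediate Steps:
$a{\left(y \right)} = 8$ ($a{\left(y \right)} = 3 + 5 = 8$)
$w{\left(J \right)} = 5$
$p = -45$ ($p = -50 + 5 = -45$)
$L{\left(K,n \right)} = 43$ ($L{\left(K,n \right)} = 3 - \left(\left(\left(-13 + 10\right) + 8\right) - 45\right) = 3 - \left(\left(-3 + 8\right) - 45\right) = 3 - \left(5 - 45\right) = 3 - -40 = 3 + 40 = 43$)
$\sqrt{r{\left(37 \right)} + L{\left(15,56 \right)}} = \sqrt{37 + 43} = \sqrt{80} = 4 \sqrt{5}$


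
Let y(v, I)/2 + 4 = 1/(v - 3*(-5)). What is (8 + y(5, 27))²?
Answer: 1/100 ≈ 0.010000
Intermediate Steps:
y(v, I) = -8 + 2/(15 + v) (y(v, I) = -8 + 2/(v - 3*(-5)) = -8 + 2/(v + 15) = -8 + 2/(15 + v))
(8 + y(5, 27))² = (8 + 2*(-59 - 4*5)/(15 + 5))² = (8 + 2*(-59 - 20)/20)² = (8 + 2*(1/20)*(-79))² = (8 - 79/10)² = (⅒)² = 1/100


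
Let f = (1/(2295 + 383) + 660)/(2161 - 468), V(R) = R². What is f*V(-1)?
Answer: 1767481/4533854 ≈ 0.38984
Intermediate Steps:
f = 1767481/4533854 (f = (1/2678 + 660)/1693 = (1/2678 + 660)*(1/1693) = (1767481/2678)*(1/1693) = 1767481/4533854 ≈ 0.38984)
f*V(-1) = (1767481/4533854)*(-1)² = (1767481/4533854)*1 = 1767481/4533854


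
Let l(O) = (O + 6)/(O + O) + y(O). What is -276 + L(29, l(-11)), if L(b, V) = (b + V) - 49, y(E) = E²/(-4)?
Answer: -14345/44 ≈ -326.02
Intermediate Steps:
y(E) = -E²/4 (y(E) = E²*(-¼) = -E²/4)
l(O) = -O²/4 + (6 + O)/(2*O) (l(O) = (O + 6)/(O + O) - O²/4 = (6 + O)/((2*O)) - O²/4 = (6 + O)*(1/(2*O)) - O²/4 = (6 + O)/(2*O) - O²/4 = -O²/4 + (6 + O)/(2*O))
L(b, V) = -49 + V + b (L(b, V) = (V + b) - 49 = -49 + V + b)
-276 + L(29, l(-11)) = -276 + (-49 + (¼)*(12 - 11*(2 - 1*(-11)²))/(-11) + 29) = -276 + (-49 + (¼)*(-1/11)*(12 - 11*(2 - 1*121)) + 29) = -276 + (-49 + (¼)*(-1/11)*(12 - 11*(2 - 121)) + 29) = -276 + (-49 + (¼)*(-1/11)*(12 - 11*(-119)) + 29) = -276 + (-49 + (¼)*(-1/11)*(12 + 1309) + 29) = -276 + (-49 + (¼)*(-1/11)*1321 + 29) = -276 + (-49 - 1321/44 + 29) = -276 - 2201/44 = -14345/44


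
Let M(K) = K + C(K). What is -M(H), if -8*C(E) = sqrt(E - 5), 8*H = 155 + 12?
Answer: -167/8 + sqrt(254)/32 ≈ -20.377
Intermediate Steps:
H = 167/8 (H = (155 + 12)/8 = (1/8)*167 = 167/8 ≈ 20.875)
C(E) = -sqrt(-5 + E)/8 (C(E) = -sqrt(E - 5)/8 = -sqrt(-5 + E)/8)
M(K) = K - sqrt(-5 + K)/8
-M(H) = -(167/8 - sqrt(-5 + 167/8)/8) = -(167/8 - sqrt(254)/32) = -167/8 + sqrt(254)/32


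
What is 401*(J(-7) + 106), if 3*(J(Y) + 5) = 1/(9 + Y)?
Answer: 243407/6 ≈ 40568.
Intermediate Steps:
J(Y) = -5 + 1/(3*(9 + Y))
401*(J(-7) + 106) = 401*((-134 - 15*(-7))/(3*(9 - 7)) + 106) = 401*((⅓)*(-134 + 105)/2 + 106) = 401*((⅓)*(½)*(-29) + 106) = 401*(-29/6 + 106) = 401*(607/6) = 243407/6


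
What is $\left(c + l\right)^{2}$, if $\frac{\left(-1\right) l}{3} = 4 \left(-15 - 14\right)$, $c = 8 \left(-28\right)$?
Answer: $15376$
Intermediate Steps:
$c = -224$
$l = 348$ ($l = - 3 \cdot 4 \left(-15 - 14\right) = - 3 \cdot 4 \left(-29\right) = \left(-3\right) \left(-116\right) = 348$)
$\left(c + l\right)^{2} = \left(-224 + 348\right)^{2} = 124^{2} = 15376$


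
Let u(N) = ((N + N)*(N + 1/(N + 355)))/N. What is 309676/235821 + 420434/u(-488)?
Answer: -2191062346367/5101987335 ≈ -429.45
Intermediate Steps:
u(N) = 2*N + 2/(355 + N) (u(N) = ((2*N)*(N + 1/(355 + N)))/N = (2*N*(N + 1/(355 + N)))/N = 2*N + 2/(355 + N))
309676/235821 + 420434/u(-488) = 309676/235821 + 420434/((2*(1 + (-488)**2 + 355*(-488))/(355 - 488))) = 309676*(1/235821) + 420434/((2*(1 + 238144 - 173240)/(-133))) = 309676/235821 + 420434/((2*(-1/133)*64905)) = 309676/235821 + 420434/(-129810/133) = 309676/235821 + 420434*(-133/129810) = 309676/235821 - 27958861/64905 = -2191062346367/5101987335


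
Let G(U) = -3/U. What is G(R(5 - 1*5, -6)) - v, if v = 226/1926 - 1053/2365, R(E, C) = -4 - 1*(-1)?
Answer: 3024289/2277495 ≈ 1.3279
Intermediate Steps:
R(E, C) = -3 (R(E, C) = -4 + 1 = -3)
v = -746794/2277495 (v = 226*(1/1926) - 1053*1/2365 = 113/963 - 1053/2365 = -746794/2277495 ≈ -0.32790)
G(R(5 - 1*5, -6)) - v = -3/(-3) - 1*(-746794/2277495) = -3*(-⅓) + 746794/2277495 = 1 + 746794/2277495 = 3024289/2277495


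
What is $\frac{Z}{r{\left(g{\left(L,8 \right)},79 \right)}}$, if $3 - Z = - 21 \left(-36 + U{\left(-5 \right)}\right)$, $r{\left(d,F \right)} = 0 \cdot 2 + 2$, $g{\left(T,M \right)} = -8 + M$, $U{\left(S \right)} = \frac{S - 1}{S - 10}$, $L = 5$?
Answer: $- \frac{3723}{10} \approx -372.3$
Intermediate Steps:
$U{\left(S \right)} = \frac{-1 + S}{-10 + S}$
$r{\left(d,F \right)} = 2$ ($r{\left(d,F \right)} = 0 + 2 = 2$)
$Z = - \frac{3723}{5}$ ($Z = 3 - - 21 \left(-36 + \frac{-1 - 5}{-10 - 5}\right) = 3 - - 21 \left(-36 + \frac{1}{-15} \left(-6\right)\right) = 3 - - 21 \left(-36 - - \frac{2}{5}\right) = 3 - - 21 \left(-36 + \frac{2}{5}\right) = 3 - \left(-21\right) \left(- \frac{178}{5}\right) = 3 - \frac{3738}{5} = - \frac{3723}{5} \approx -744.6$)
$\frac{Z}{r{\left(g{\left(L,8 \right)},79 \right)}} = - \frac{3723}{5 \cdot 2} = \left(- \frac{3723}{5}\right) \frac{1}{2} = - \frac{3723}{10}$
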